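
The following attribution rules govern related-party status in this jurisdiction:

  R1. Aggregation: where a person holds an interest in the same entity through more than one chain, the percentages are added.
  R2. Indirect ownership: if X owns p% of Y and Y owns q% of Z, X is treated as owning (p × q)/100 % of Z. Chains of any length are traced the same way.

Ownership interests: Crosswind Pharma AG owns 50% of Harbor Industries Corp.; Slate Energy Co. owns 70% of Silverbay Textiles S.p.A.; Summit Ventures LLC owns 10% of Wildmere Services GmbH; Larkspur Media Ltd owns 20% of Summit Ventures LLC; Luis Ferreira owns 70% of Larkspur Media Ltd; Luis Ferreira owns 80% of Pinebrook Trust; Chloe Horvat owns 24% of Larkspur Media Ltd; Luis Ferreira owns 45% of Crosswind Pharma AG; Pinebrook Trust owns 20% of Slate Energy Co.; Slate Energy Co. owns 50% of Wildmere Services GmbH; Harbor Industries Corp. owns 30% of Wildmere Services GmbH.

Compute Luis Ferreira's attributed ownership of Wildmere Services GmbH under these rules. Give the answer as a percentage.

16.15%

Chain via Pinebrook Trust → Slate Energy Co. (R2): 80% × 20% × 50% = 8% of Wildmere Services GmbH.
Chain via Larkspur Media Ltd → Summit Ventures LLC (R2): 70% × 20% × 10% = 1.4% of Wildmere Services GmbH.
Chain via Crosswind Pharma AG → Harbor Industries Corp. (R2): 45% × 50% × 30% = 6.75% of Wildmere Services GmbH.
Aggregating (R1): 8% + 1.4% + 6.75% = 16.15%.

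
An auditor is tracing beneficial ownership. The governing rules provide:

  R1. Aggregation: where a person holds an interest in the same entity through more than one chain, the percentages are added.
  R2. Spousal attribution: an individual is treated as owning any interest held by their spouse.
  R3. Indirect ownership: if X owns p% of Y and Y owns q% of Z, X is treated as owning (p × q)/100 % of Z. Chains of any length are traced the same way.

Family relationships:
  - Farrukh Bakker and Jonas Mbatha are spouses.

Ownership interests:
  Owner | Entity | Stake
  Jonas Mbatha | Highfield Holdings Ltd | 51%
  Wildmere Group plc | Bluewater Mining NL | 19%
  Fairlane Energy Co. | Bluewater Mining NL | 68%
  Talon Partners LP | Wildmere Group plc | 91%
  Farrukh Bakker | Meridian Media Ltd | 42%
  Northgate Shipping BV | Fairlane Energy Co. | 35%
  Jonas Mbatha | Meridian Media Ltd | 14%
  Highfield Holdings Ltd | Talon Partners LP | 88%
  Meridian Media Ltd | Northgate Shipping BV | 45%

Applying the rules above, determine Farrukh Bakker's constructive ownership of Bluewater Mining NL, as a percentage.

By spousal attribution (R2), Farrukh Bakker is treated as also owning Jonas Mbatha's interest in Meridian Media Ltd, giving 42% + 14% = 56%.
By spousal attribution (R2), Farrukh Bakker is treated as owning Jonas Mbatha's 51% interest in Highfield Holdings Ltd.
Chain via Meridian Media Ltd → Northgate Shipping BV → Fairlane Energy Co. (R3): 56% × 45% × 35% × 68% = 5.9976% of Bluewater Mining NL.
Chain via Highfield Holdings Ltd → Talon Partners LP → Wildmere Group plc (R3): 51% × 88% × 91% × 19% = 7.759752% of Bluewater Mining NL.
Aggregating (R1): 5.9976% + 7.759752% = 13.757352%.

13.757352%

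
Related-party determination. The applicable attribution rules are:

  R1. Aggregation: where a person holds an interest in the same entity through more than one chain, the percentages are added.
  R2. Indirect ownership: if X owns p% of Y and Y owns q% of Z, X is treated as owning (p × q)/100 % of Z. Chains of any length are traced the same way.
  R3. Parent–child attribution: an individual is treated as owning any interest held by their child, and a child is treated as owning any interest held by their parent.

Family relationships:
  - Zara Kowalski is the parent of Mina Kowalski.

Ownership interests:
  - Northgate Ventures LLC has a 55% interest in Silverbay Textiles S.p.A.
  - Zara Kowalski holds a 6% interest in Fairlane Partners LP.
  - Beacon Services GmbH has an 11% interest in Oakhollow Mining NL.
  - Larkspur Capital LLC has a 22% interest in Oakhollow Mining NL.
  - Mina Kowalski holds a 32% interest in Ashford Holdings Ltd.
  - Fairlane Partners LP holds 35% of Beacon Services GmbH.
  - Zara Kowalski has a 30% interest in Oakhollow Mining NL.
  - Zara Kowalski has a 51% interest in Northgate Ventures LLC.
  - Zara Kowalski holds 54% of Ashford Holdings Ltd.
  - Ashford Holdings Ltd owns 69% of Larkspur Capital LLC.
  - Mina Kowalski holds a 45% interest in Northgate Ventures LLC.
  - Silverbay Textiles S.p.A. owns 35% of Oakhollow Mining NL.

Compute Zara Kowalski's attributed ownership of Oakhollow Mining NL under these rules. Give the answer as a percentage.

61.7658%

By parent–child attribution (R3), Zara Kowalski is treated as also owning Mina Kowalski's interest in Northgate Ventures LLC, giving 51% + 45% = 96%.
By parent–child attribution (R3), Zara Kowalski is treated as also owning Mina Kowalski's interest in Ashford Holdings Ltd, giving 54% + 32% = 86%.
Chain via Northgate Ventures LLC → Silverbay Textiles S.p.A. (R2): 96% × 55% × 35% = 18.48% of Oakhollow Mining NL.
Chain via Ashford Holdings Ltd → Larkspur Capital LLC (R2): 86% × 69% × 22% = 13.0548% of Oakhollow Mining NL.
Chain via Fairlane Partners LP → Beacon Services GmbH (R2): 6% × 35% × 11% = 0.231% of Oakhollow Mining NL.
Direct interest in Oakhollow Mining NL: 30%.
Aggregating (R1): 18.48% + 13.0548% + 0.231% + 30% = 61.7658%.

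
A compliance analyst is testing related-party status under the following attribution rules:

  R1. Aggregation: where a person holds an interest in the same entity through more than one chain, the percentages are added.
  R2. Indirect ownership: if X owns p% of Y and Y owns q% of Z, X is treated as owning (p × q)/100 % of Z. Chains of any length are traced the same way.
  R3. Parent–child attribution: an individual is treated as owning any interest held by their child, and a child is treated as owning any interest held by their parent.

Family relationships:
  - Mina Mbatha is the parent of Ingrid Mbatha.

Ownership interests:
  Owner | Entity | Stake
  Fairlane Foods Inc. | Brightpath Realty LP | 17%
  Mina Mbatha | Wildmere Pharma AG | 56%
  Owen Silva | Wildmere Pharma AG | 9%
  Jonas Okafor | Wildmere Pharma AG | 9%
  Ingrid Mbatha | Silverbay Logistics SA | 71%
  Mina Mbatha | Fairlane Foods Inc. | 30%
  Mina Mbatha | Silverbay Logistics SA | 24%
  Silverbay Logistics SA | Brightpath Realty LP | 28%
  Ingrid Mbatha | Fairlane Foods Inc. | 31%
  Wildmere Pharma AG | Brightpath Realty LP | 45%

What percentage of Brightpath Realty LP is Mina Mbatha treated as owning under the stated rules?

62.17%

By parent–child attribution (R3), Mina Mbatha is treated as also owning Ingrid Mbatha's interest in Fairlane Foods Inc, giving 30% + 31% = 61%.
By parent–child attribution (R3), Mina Mbatha is treated as also owning Ingrid Mbatha's interest in Silverbay Logistics SA, giving 24% + 71% = 95%.
Chain via Fairlane Foods Inc. (R2): 61% × 17% = 10.37% of Brightpath Realty LP.
Chain via Silverbay Logistics SA (R2): 95% × 28% = 26.6% of Brightpath Realty LP.
Chain via Wildmere Pharma AG (R2): 56% × 45% = 25.2% of Brightpath Realty LP.
Aggregating (R1): 10.37% + 26.6% + 25.2% = 62.17%.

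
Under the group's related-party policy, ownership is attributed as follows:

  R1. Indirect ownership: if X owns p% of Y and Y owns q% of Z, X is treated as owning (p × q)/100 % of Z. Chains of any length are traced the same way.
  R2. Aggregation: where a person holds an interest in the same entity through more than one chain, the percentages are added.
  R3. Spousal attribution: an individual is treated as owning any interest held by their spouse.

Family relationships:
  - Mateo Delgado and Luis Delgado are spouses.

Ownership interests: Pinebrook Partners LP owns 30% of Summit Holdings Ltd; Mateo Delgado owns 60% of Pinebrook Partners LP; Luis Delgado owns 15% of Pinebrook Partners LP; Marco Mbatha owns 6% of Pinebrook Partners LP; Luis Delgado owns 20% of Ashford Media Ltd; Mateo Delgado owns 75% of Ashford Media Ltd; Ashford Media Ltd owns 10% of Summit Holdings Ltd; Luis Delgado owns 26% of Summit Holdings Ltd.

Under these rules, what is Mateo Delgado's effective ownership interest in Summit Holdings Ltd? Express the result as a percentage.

By spousal attribution (R3), Mateo Delgado is treated as also owning Luis Delgado's interest in Pinebrook Partners LP, giving 60% + 15% = 75%.
By spousal attribution (R3), Mateo Delgado is treated as also owning Luis Delgado's interest in Ashford Media Ltd, giving 75% + 20% = 95%.
By spousal attribution (R3), Mateo Delgado is treated as owning Luis Delgado's 26% interest in Summit Holdings Ltd.
Chain via Pinebrook Partners LP (R1): 75% × 30% = 22.5% of Summit Holdings Ltd.
Chain via Ashford Media Ltd (R1): 95% × 10% = 9.5% of Summit Holdings Ltd.
Direct interest in Summit Holdings Ltd: 26%.
Aggregating (R2): 22.5% + 9.5% + 26% = 58%.

58%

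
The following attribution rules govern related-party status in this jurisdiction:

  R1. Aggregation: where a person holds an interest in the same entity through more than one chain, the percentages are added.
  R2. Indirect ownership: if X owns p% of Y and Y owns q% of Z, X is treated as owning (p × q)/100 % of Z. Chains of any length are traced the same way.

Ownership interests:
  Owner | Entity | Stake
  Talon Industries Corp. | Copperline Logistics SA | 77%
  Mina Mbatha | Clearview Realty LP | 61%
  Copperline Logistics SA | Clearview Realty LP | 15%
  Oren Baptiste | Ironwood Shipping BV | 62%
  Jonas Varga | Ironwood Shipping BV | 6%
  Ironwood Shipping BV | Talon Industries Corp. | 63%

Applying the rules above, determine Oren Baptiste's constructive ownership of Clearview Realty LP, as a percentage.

Chain via Ironwood Shipping BV → Talon Industries Corp. → Copperline Logistics SA (R2): 62% × 63% × 77% × 15% = 4.51143% of Clearview Realty LP.

4.51143%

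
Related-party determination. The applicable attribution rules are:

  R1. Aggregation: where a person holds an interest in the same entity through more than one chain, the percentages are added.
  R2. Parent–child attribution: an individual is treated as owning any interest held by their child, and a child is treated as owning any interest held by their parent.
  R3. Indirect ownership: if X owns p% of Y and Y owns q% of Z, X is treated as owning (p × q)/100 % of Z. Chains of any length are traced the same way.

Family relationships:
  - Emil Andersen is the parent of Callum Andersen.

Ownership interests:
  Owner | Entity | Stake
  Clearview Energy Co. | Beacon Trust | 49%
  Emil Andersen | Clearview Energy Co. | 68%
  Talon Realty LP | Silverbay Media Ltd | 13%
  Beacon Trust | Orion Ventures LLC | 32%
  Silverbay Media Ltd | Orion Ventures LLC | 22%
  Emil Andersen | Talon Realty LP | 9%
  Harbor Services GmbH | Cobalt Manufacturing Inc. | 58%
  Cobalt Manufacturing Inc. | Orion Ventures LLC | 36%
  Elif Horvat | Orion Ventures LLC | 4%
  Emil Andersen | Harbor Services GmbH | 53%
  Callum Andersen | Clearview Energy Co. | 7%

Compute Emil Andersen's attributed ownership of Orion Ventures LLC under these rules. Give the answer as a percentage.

By parent–child attribution (R2), Emil Andersen is treated as also owning Callum Andersen's interest in Clearview Energy Co, giving 68% + 7% = 75%.
Chain via Harbor Services GmbH → Cobalt Manufacturing Inc. (R3): 53% × 58% × 36% = 11.0664% of Orion Ventures LLC.
Chain via Clearview Energy Co. → Beacon Trust (R3): 75% × 49% × 32% = 11.76% of Orion Ventures LLC.
Chain via Talon Realty LP → Silverbay Media Ltd (R3): 9% × 13% × 22% = 0.2574% of Orion Ventures LLC.
Aggregating (R1): 11.0664% + 11.76% + 0.2574% = 23.0838%.

23.0838%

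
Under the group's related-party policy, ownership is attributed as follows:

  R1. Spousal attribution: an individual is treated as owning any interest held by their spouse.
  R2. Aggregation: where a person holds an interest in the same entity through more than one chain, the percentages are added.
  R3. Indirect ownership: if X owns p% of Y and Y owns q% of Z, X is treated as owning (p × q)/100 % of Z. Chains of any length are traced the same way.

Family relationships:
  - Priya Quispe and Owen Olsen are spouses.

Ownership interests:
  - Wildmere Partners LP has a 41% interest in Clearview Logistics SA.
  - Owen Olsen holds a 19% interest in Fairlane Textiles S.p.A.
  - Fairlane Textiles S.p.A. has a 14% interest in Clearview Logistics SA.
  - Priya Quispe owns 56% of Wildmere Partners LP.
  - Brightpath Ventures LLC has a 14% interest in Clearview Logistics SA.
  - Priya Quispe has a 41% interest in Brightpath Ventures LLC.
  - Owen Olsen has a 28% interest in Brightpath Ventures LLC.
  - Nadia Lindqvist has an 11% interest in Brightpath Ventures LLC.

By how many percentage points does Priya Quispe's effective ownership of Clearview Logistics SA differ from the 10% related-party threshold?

25.28

By spousal attribution (R1), Priya Quispe is treated as also owning Owen Olsen's interest in Brightpath Ventures LLC, giving 41% + 28% = 69%.
By spousal attribution (R1), Priya Quispe is treated as owning Owen Olsen's 19% interest in Fairlane Textiles S.p.A.
Chain via Brightpath Ventures LLC (R3): 69% × 14% = 9.66% of Clearview Logistics SA.
Chain via Wildmere Partners LP (R3): 56% × 41% = 22.96% of Clearview Logistics SA.
Chain via Fairlane Textiles S.p.A. (R3): 19% × 14% = 2.66% of Clearview Logistics SA.
Aggregating (R2): 9.66% + 22.96% + 2.66% = 35.28%.
35.28% exceeds the 10% threshold by 25.28 percentage points.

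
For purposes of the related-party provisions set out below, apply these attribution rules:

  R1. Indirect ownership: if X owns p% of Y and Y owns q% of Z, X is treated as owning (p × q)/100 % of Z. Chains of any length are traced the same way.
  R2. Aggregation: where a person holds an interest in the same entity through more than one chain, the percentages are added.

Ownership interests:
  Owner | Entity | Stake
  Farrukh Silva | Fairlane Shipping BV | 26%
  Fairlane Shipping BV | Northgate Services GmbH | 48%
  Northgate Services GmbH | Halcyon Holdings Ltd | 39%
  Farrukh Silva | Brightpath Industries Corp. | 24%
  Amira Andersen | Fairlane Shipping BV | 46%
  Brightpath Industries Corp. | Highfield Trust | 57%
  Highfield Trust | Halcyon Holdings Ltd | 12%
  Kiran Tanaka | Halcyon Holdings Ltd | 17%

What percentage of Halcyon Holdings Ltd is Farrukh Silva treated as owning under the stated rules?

6.5088%

Chain via Brightpath Industries Corp. → Highfield Trust (R1): 24% × 57% × 12% = 1.6416% of Halcyon Holdings Ltd.
Chain via Fairlane Shipping BV → Northgate Services GmbH (R1): 26% × 48% × 39% = 4.8672% of Halcyon Holdings Ltd.
Aggregating (R2): 1.6416% + 4.8672% = 6.5088%.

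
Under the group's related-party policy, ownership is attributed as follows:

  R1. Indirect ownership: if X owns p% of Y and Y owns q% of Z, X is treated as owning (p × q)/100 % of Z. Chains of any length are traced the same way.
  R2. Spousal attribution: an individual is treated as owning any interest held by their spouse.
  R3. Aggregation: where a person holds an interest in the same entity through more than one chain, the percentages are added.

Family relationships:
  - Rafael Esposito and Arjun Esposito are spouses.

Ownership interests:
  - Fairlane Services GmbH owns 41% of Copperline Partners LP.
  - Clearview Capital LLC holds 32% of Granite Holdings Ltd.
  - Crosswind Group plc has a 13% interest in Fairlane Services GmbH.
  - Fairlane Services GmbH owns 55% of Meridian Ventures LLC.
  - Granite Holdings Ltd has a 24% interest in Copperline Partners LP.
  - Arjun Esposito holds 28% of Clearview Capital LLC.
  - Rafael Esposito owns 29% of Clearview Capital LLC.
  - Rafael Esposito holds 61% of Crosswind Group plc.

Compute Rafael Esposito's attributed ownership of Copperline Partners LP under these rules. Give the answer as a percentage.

7.6289%

By spousal attribution (R2), Rafael Esposito is treated as also owning Arjun Esposito's interest in Clearview Capital LLC, giving 29% + 28% = 57%.
Chain via Crosswind Group plc → Fairlane Services GmbH (R1): 61% × 13% × 41% = 3.2513% of Copperline Partners LP.
Chain via Clearview Capital LLC → Granite Holdings Ltd (R1): 57% × 32% × 24% = 4.3776% of Copperline Partners LP.
Aggregating (R3): 3.2513% + 4.3776% = 7.6289%.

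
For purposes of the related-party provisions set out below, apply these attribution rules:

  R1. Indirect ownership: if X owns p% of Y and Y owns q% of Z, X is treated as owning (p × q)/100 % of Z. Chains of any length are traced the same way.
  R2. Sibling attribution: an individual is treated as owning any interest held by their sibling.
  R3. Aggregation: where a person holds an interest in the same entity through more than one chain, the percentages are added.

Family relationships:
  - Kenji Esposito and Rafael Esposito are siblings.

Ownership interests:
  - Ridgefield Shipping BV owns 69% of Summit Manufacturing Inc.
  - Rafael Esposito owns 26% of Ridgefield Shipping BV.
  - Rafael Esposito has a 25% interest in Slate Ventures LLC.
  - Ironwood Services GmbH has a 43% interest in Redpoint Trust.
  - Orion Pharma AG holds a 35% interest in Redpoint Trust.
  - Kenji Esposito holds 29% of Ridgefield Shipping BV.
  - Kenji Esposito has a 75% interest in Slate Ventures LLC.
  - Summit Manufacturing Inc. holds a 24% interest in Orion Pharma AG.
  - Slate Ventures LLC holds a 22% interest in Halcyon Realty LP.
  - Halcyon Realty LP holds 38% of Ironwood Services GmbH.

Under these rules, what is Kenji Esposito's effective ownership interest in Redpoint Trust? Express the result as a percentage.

6.7826%

By sibling attribution (R2), Kenji Esposito is treated as also owning Rafael Esposito's interest in Slate Ventures LLC, giving 75% + 25% = 100%.
By sibling attribution (R2), Kenji Esposito is treated as also owning Rafael Esposito's interest in Ridgefield Shipping BV, giving 29% + 26% = 55%.
Chain via Slate Ventures LLC → Halcyon Realty LP → Ironwood Services GmbH (R1): 100% × 22% × 38% × 43% = 3.5948% of Redpoint Trust.
Chain via Ridgefield Shipping BV → Summit Manufacturing Inc. → Orion Pharma AG (R1): 55% × 69% × 24% × 35% = 3.1878% of Redpoint Trust.
Aggregating (R3): 3.5948% + 3.1878% = 6.7826%.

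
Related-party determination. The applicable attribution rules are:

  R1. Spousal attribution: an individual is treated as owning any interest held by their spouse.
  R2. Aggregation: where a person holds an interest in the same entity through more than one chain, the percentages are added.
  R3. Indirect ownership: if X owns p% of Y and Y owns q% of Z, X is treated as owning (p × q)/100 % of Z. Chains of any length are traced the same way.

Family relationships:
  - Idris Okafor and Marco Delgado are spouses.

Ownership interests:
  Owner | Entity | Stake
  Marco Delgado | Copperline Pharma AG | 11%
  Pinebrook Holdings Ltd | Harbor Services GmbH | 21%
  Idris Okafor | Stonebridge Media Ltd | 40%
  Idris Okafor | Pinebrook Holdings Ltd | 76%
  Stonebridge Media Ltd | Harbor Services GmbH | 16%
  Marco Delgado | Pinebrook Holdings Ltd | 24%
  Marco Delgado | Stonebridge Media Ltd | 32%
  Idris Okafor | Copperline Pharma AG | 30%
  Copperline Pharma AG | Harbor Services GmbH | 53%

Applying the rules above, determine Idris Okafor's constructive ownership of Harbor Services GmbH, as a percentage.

54.25%

By spousal attribution (R1), Idris Okafor is treated as also owning Marco Delgado's interest in Stonebridge Media Ltd, giving 40% + 32% = 72%.
By spousal attribution (R1), Idris Okafor is treated as also owning Marco Delgado's interest in Pinebrook Holdings Ltd, giving 76% + 24% = 100%.
By spousal attribution (R1), Idris Okafor is treated as also owning Marco Delgado's interest in Copperline Pharma AG, giving 30% + 11% = 41%.
Chain via Stonebridge Media Ltd (R3): 72% × 16% = 11.52% of Harbor Services GmbH.
Chain via Pinebrook Holdings Ltd (R3): 100% × 21% = 21% of Harbor Services GmbH.
Chain via Copperline Pharma AG (R3): 41% × 53% = 21.73% of Harbor Services GmbH.
Aggregating (R2): 11.52% + 21% + 21.73% = 54.25%.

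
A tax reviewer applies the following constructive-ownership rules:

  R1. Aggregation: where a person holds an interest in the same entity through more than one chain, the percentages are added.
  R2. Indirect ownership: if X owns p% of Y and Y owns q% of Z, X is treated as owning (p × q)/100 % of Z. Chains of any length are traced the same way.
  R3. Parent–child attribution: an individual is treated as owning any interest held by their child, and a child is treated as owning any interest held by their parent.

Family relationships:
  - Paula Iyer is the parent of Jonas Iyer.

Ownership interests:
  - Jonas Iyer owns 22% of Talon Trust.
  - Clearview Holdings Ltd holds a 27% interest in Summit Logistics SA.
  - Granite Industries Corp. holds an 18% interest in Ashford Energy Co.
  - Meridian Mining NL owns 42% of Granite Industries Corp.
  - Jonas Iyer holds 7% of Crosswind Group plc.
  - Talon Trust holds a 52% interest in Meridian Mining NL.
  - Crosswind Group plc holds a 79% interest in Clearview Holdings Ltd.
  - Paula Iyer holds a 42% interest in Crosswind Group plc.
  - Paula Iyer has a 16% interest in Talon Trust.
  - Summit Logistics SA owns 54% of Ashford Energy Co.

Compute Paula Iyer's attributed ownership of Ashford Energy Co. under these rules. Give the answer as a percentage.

7.137774%

By parent–child attribution (R3), Paula Iyer is treated as also owning Jonas Iyer's interest in Crosswind Group plc, giving 42% + 7% = 49%.
By parent–child attribution (R3), Paula Iyer is treated as also owning Jonas Iyer's interest in Talon Trust, giving 16% + 22% = 38%.
Chain via Crosswind Group plc → Clearview Holdings Ltd → Summit Logistics SA (R2): 49% × 79% × 27% × 54% = 5.643918% of Ashford Energy Co.
Chain via Talon Trust → Meridian Mining NL → Granite Industries Corp. (R2): 38% × 52% × 42% × 18% = 1.493856% of Ashford Energy Co.
Aggregating (R1): 5.643918% + 1.493856% = 7.137774%.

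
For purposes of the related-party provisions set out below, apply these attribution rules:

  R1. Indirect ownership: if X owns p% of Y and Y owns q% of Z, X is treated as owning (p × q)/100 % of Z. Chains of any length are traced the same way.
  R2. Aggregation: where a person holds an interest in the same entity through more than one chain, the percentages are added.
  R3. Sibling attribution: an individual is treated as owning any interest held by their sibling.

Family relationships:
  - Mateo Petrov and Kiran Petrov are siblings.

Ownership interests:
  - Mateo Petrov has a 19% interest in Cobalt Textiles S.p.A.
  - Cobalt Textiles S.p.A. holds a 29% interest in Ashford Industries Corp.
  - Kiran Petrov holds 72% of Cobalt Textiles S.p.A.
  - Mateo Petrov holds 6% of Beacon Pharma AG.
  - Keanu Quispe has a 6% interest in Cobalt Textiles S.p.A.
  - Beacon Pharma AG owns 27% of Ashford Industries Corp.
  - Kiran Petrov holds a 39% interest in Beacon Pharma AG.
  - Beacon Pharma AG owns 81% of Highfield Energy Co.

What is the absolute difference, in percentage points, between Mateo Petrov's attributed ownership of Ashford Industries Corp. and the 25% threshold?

13.54

By sibling attribution (R3), Mateo Petrov is treated as also owning Kiran Petrov's interest in Cobalt Textiles S.p.A, giving 19% + 72% = 91%.
By sibling attribution (R3), Mateo Petrov is treated as also owning Kiran Petrov's interest in Beacon Pharma AG, giving 6% + 39% = 45%.
Chain via Cobalt Textiles S.p.A. (R1): 91% × 29% = 26.39% of Ashford Industries Corp.
Chain via Beacon Pharma AG (R1): 45% × 27% = 12.15% of Ashford Industries Corp.
Aggregating (R2): 26.39% + 12.15% = 38.54%.
38.54% exceeds the 25% threshold by 13.54 percentage points.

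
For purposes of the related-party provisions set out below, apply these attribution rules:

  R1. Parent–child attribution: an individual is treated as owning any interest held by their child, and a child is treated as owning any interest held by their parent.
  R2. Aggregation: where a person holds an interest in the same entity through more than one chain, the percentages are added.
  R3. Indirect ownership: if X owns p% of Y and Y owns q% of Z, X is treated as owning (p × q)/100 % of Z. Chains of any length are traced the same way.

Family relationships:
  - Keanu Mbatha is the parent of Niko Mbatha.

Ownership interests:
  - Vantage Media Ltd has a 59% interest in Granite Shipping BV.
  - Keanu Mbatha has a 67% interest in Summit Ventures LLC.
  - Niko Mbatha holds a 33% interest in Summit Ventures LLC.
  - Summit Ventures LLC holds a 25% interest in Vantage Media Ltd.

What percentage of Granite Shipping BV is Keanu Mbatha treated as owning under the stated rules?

14.75%

By parent–child attribution (R1), Keanu Mbatha is treated as also owning Niko Mbatha's interest in Summit Ventures LLC, giving 67% + 33% = 100%.
Chain via Summit Ventures LLC → Vantage Media Ltd (R3): 100% × 25% × 59% = 14.75% of Granite Shipping BV.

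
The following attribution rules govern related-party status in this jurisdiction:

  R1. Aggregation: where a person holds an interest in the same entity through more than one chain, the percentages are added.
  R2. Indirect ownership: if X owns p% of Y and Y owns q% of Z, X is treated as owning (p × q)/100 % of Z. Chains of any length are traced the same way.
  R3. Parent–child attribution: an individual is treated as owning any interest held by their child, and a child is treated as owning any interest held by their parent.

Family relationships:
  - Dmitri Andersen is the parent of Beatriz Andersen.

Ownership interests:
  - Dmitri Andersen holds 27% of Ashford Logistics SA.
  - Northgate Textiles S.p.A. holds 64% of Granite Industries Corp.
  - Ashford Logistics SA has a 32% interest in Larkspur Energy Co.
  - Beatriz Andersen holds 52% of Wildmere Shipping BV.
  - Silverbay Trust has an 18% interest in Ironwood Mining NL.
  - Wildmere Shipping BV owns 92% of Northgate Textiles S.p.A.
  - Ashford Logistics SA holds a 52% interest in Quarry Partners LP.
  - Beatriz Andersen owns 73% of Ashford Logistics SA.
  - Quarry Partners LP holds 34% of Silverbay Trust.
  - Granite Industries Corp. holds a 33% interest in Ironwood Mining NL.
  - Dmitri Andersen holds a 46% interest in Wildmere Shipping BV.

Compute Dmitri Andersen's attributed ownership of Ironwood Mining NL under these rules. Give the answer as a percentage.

By parent–child attribution (R3), Dmitri Andersen is treated as also owning Beatriz Andersen's interest in Ashford Logistics SA, giving 27% + 73% = 100%.
By parent–child attribution (R3), Dmitri Andersen is treated as also owning Beatriz Andersen's interest in Wildmere Shipping BV, giving 46% + 52% = 98%.
Chain via Ashford Logistics SA → Quarry Partners LP → Silverbay Trust (R2): 100% × 52% × 34% × 18% = 3.1824% of Ironwood Mining NL.
Chain via Wildmere Shipping BV → Northgate Textiles S.p.A. → Granite Industries Corp. (R2): 98% × 92% × 64% × 33% = 19.041792% of Ironwood Mining NL.
Aggregating (R1): 3.1824% + 19.041792% = 22.224192%.

22.224192%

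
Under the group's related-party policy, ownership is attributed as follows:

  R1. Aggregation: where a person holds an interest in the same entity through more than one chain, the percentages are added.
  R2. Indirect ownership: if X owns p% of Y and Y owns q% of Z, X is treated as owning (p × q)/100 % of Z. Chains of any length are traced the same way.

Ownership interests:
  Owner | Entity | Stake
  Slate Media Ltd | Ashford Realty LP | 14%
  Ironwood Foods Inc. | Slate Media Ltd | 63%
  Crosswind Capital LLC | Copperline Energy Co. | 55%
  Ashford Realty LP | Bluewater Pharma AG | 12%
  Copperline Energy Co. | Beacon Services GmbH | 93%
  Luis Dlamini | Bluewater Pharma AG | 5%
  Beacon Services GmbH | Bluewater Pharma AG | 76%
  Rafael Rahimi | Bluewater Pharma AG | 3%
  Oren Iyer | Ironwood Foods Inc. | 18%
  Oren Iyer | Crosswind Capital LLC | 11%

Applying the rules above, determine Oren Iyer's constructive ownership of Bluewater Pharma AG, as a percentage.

Chain via Ironwood Foods Inc. → Slate Media Ltd → Ashford Realty LP (R2): 18% × 63% × 14% × 12% = 0.190512% of Bluewater Pharma AG.
Chain via Crosswind Capital LLC → Copperline Energy Co. → Beacon Services GmbH (R2): 11% × 55% × 93% × 76% = 4.27614% of Bluewater Pharma AG.
Aggregating (R1): 0.190512% + 4.27614% = 4.466652%.

4.466652%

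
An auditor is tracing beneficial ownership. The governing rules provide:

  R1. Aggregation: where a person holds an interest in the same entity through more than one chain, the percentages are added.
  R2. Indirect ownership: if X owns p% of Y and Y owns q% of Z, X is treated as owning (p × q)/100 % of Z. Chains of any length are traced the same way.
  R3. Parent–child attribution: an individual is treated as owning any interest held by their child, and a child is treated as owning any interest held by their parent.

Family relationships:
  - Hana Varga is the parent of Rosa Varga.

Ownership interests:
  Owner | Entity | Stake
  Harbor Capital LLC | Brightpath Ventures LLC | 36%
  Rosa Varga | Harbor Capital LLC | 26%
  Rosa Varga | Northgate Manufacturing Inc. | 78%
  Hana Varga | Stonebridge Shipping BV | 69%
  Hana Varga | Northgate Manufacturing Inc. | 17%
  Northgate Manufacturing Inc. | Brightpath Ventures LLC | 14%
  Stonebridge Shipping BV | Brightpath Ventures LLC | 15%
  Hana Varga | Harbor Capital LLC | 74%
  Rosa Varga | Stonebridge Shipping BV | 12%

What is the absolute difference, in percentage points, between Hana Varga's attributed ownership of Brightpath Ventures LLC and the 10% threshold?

By parent–child attribution (R3), Hana Varga is treated as also owning Rosa Varga's interest in Northgate Manufacturing Inc, giving 17% + 78% = 95%.
By parent–child attribution (R3), Hana Varga is treated as also owning Rosa Varga's interest in Harbor Capital LLC, giving 74% + 26% = 100%.
By parent–child attribution (R3), Hana Varga is treated as also owning Rosa Varga's interest in Stonebridge Shipping BV, giving 69% + 12% = 81%.
Chain via Northgate Manufacturing Inc. (R2): 95% × 14% = 13.3% of Brightpath Ventures LLC.
Chain via Harbor Capital LLC (R2): 100% × 36% = 36% of Brightpath Ventures LLC.
Chain via Stonebridge Shipping BV (R2): 81% × 15% = 12.15% of Brightpath Ventures LLC.
Aggregating (R1): 13.3% + 36% + 12.15% = 61.45%.
61.45% exceeds the 10% threshold by 51.45 percentage points.

51.45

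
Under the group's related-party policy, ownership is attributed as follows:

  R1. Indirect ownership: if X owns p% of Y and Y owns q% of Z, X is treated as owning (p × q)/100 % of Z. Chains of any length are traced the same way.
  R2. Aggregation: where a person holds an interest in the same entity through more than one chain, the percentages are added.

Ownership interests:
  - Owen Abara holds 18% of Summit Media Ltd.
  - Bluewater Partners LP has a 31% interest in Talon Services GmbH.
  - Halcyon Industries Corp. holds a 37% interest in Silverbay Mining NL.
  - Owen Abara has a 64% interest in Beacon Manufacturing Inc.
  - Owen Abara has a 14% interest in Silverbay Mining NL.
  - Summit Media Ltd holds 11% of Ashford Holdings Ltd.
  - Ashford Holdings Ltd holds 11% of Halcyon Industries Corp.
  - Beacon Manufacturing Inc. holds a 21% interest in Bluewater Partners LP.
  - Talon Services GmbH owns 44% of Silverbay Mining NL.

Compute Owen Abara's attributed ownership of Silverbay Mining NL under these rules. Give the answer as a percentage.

Chain via Beacon Manufacturing Inc. → Bluewater Partners LP → Talon Services GmbH (R1): 64% × 21% × 31% × 44% = 1.833216% of Silverbay Mining NL.
Chain via Summit Media Ltd → Ashford Holdings Ltd → Halcyon Industries Corp. (R1): 18% × 11% × 11% × 37% = 0.080586% of Silverbay Mining NL.
Direct interest in Silverbay Mining NL: 14%.
Aggregating (R2): 1.833216% + 0.080586% + 14% = 15.913802%.

15.913802%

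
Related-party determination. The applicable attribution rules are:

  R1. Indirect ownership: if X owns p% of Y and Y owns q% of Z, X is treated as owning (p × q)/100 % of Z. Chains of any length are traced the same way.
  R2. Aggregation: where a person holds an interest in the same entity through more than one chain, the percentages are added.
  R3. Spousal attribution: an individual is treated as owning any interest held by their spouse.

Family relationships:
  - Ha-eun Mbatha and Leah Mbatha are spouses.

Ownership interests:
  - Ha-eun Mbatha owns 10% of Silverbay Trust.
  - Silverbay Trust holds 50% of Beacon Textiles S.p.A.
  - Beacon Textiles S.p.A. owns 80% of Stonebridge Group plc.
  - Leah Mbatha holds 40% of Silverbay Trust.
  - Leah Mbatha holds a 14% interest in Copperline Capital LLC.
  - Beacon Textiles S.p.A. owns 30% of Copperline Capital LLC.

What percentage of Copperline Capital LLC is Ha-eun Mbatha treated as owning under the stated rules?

By spousal attribution (R3), Ha-eun Mbatha is treated as also owning Leah Mbatha's interest in Silverbay Trust, giving 10% + 40% = 50%.
By spousal attribution (R3), Ha-eun Mbatha is treated as owning Leah Mbatha's 14% interest in Copperline Capital LLC.
Chain via Silverbay Trust → Beacon Textiles S.p.A. (R1): 50% × 50% × 30% = 7.5% of Copperline Capital LLC.
Direct interest in Copperline Capital LLC: 14%.
Aggregating (R2): 7.5% + 14% = 21.5%.

21.5%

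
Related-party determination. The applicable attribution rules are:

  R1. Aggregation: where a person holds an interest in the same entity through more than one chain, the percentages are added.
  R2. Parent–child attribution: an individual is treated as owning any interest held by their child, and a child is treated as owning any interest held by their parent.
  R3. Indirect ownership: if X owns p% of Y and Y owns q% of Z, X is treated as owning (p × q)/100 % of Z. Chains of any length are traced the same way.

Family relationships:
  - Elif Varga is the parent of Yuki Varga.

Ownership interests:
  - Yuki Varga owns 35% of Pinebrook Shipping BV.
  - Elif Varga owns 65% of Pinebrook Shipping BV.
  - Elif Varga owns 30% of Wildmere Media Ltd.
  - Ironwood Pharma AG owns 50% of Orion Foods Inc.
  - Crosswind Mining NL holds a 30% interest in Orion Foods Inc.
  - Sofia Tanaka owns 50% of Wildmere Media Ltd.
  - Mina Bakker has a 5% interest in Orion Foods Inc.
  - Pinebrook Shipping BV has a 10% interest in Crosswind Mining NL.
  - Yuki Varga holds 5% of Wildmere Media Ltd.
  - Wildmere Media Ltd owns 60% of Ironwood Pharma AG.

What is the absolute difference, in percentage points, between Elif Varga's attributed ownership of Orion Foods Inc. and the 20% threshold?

By parent–child attribution (R2), Elif Varga is treated as also owning Yuki Varga's interest in Pinebrook Shipping BV, giving 65% + 35% = 100%.
By parent–child attribution (R2), Elif Varga is treated as also owning Yuki Varga's interest in Wildmere Media Ltd, giving 30% + 5% = 35%.
Chain via Pinebrook Shipping BV → Crosswind Mining NL (R3): 100% × 10% × 30% = 3% of Orion Foods Inc.
Chain via Wildmere Media Ltd → Ironwood Pharma AG (R3): 35% × 60% × 50% = 10.5% of Orion Foods Inc.
Aggregating (R1): 3% + 10.5% = 13.5%.
13.5% falls short of the 20% threshold by 6.5 percentage points.

6.5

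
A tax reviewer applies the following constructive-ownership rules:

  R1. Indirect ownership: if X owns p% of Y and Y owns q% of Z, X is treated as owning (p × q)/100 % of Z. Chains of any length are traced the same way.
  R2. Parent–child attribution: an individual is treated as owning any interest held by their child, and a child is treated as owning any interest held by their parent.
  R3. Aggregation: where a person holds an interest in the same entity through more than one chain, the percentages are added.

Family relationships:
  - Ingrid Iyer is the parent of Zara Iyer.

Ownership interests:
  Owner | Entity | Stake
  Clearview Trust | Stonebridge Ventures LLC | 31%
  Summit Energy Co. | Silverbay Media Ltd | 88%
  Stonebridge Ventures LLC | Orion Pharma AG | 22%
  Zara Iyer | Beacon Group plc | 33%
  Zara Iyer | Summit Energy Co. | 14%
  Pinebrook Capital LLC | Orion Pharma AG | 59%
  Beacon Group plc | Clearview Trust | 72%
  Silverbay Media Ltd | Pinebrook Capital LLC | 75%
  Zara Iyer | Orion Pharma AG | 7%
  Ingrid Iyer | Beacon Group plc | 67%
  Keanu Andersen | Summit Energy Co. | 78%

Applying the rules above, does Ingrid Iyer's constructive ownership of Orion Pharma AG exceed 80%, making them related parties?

No

By parent–child attribution (R2), Ingrid Iyer is treated as also owning Zara Iyer's interest in Beacon Group plc, giving 67% + 33% = 100%.
By parent–child attribution (R2), Ingrid Iyer is treated as owning Zara Iyer's 14% interest in Summit Energy Co.
By parent–child attribution (R2), Ingrid Iyer is treated as owning Zara Iyer's 7% interest in Orion Pharma AG.
Chain via Beacon Group plc → Clearview Trust → Stonebridge Ventures LLC (R1): 100% × 72% × 31% × 22% = 4.9104% of Orion Pharma AG.
Chain via Summit Energy Co. → Silverbay Media Ltd → Pinebrook Capital LLC (R1): 14% × 88% × 75% × 59% = 5.4516% of Orion Pharma AG.
Direct interest in Orion Pharma AG: 7%.
Aggregating (R3): 4.9104% + 5.4516% + 7% = 17.362%.
17.362% does not exceed the 80% threshold, so Ingrid is not a related party to Orion Pharma AG.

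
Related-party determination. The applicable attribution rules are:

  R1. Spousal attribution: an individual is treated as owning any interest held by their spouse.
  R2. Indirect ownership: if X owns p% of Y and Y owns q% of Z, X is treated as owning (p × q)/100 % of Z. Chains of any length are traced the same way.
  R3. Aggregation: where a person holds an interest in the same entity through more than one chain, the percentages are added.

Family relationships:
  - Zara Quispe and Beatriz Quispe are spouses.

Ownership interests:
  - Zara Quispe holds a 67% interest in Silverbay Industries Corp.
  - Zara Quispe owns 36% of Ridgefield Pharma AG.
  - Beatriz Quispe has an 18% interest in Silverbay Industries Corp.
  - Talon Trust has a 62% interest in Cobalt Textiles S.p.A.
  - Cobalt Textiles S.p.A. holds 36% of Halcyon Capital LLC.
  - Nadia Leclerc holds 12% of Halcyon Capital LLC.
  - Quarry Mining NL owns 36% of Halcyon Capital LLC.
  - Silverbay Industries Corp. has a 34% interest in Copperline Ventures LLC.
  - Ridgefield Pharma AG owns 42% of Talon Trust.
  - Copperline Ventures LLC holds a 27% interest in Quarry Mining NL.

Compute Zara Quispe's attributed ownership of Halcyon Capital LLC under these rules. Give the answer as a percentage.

By spousal attribution (R1), Zara Quispe is treated as also owning Beatriz Quispe's interest in Silverbay Industries Corp, giving 67% + 18% = 85%.
Chain via Silverbay Industries Corp. → Copperline Ventures LLC → Quarry Mining NL (R2): 85% × 34% × 27% × 36% = 2.80908% of Halcyon Capital LLC.
Chain via Ridgefield Pharma AG → Talon Trust → Cobalt Textiles S.p.A. (R2): 36% × 42% × 62% × 36% = 3.374784% of Halcyon Capital LLC.
Aggregating (R3): 2.80908% + 3.374784% = 6.183864%.

6.183864%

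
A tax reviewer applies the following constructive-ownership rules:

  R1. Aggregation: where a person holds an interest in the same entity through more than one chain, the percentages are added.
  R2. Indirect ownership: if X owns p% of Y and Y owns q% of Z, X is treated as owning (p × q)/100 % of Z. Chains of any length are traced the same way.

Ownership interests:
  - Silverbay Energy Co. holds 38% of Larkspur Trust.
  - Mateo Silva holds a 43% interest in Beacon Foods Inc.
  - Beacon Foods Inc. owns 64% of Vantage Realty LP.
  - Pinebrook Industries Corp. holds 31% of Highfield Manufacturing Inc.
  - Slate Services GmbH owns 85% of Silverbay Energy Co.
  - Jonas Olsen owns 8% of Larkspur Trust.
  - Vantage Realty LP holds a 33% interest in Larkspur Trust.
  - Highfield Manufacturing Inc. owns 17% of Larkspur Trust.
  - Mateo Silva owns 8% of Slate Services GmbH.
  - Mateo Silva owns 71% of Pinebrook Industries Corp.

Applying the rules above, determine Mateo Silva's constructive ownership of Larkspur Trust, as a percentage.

Chain via Pinebrook Industries Corp. → Highfield Manufacturing Inc. (R2): 71% × 31% × 17% = 3.7417% of Larkspur Trust.
Chain via Beacon Foods Inc. → Vantage Realty LP (R2): 43% × 64% × 33% = 9.0816% of Larkspur Trust.
Chain via Slate Services GmbH → Silverbay Energy Co. (R2): 8% × 85% × 38% = 2.584% of Larkspur Trust.
Aggregating (R1): 3.7417% + 9.0816% + 2.584% = 15.4073%.

15.4073%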